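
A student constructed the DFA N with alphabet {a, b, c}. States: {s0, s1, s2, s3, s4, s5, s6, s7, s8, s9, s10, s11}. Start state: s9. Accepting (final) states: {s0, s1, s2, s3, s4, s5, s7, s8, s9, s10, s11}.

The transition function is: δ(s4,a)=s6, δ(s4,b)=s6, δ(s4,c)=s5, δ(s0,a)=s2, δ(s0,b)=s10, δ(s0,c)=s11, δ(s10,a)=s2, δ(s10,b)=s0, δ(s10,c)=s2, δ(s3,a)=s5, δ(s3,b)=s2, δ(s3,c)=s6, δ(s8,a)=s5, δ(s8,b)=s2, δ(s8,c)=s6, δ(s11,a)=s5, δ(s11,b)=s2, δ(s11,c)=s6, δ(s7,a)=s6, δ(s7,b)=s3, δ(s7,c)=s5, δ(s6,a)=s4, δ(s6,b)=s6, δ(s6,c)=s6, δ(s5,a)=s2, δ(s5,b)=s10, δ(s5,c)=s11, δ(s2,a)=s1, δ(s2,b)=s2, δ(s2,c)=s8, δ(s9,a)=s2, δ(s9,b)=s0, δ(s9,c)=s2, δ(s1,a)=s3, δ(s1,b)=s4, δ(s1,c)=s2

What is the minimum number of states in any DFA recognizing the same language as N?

7

First remove the unreachable states {s7}; 11 states remain.
Initial partition by acceptance: {s0,s1,s2,s3,s4,s5,s8,s9,s10,s11} | {s6}.
Refine {s0,s1,s2,s3,s4,s5,s8,s9,s10,s11} on symbol a: members go to different blocks, giving {s0,s1,s2,s3,s5,s8,s9,s10,s11} and {s4}.
Refine {s0,s1,s2,s3,s5,s8,s9,s10,s11} on symbol b: members go to different blocks, giving {s0,s2,s3,s5,s8,s9,s10,s11} and {s1}.
On input a, block {s0,s2,s3,s5,s8,s9,s10,s11} splits into {s0,s3,s5,s8,s9,s10,s11} and {s2}.
On input a, block {s0,s3,s5,s8,s9,s10,s11} splits into {s0,s5,s9,s10} and {s3,s8,s11}.
On input c, block {s0,s5,s9,s10} splits into {s0,s5} and {s9,s10}.
Stable partition: {s0,s5} | {s6} | {s4} | {s1} | {s2} | {s3,s8,s11} | {s9,s10} — 7 equivalence classes.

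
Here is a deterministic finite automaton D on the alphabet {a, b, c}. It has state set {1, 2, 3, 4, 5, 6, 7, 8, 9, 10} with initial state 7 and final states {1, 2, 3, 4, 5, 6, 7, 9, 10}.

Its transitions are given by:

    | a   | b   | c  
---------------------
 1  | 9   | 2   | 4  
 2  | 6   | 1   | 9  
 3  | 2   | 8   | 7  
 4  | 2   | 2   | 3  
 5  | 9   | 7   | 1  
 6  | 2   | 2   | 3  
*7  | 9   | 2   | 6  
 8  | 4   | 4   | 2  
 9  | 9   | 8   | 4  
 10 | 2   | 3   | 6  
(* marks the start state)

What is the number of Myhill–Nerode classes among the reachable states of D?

6

States {5,10} cannot be reached from the start state, so discard them.
Start with accepting vs non-accepting: {1,2,3,4,6,7,9} | {8}.
On input b, block {1,2,3,4,6,7,9} splits into {1,2,4,6,7} and {3,9}.
Split {1,2,4,6,7} by δ(·,a) → {2,4,6} and {1,7}.
Split {2,4,6} by δ(·,b) → {4,6} and {2}.
Split {3,9} by δ(·,a) → {3} and {9}.
The partition is now stable with 6 blocks: {4,6} | {8} | {3} | {1,7} | {2} | {9}.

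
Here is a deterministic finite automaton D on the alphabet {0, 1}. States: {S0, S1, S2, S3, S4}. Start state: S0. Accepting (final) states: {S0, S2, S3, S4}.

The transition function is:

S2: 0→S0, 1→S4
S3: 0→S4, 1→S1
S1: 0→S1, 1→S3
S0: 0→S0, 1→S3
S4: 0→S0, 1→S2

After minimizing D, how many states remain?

4

All states are reachable from the start state.
Start with accepting vs non-accepting: {S0,S2,S3,S4} | {S1}.
Refine {S0,S2,S3,S4} on symbol 1: members go to different blocks, giving {S0,S2,S4} and {S3}.
Refine {S0,S2,S4} on symbol 1: members go to different blocks, giving {S2,S4} and {S0}.
Stable partition: {S2,S4} | {S1} | {S3} | {S0} — 4 equivalence classes.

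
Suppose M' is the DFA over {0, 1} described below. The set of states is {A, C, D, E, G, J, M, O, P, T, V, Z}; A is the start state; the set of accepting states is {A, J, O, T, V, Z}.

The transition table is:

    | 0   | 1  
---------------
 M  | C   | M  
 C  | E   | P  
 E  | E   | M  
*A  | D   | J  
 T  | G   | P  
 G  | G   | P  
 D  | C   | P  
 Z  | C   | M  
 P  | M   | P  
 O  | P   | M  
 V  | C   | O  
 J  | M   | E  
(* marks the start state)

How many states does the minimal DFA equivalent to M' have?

Reachable states from the start: {A,C,D,E,J,M,P}. Unreachable: {G,O,T,V,Z} — drop them.
Start with accepting vs non-accepting: {A,J} | {C,D,E,M,P}.
Split {A,J} by δ(·,1) → {J} and {A}.
No further refinement is possible. Final partition (3 blocks): {J} | {C,D,E,M,P} | {A}.

3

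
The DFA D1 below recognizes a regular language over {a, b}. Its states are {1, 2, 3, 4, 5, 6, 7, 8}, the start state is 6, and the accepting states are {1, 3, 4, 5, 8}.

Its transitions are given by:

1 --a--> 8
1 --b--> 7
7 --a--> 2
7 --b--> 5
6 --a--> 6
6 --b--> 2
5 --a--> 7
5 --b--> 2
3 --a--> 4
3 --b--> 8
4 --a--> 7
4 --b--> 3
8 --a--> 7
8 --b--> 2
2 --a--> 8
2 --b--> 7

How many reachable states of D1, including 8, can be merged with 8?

2

First remove the unreachable states {1,3,4}; 5 states remain.
Initial partition by acceptance: {5,8} | {2,6,7}.
On input a, block {2,6,7} splits into {6,7} and {2}.
On input a, block {6,7} splits into {6} and {7}.
The partition is now stable with 4 blocks: {5,8} | {6} | {2} | {7}.
State 8 belongs to the block {5,8}, which has 2 states.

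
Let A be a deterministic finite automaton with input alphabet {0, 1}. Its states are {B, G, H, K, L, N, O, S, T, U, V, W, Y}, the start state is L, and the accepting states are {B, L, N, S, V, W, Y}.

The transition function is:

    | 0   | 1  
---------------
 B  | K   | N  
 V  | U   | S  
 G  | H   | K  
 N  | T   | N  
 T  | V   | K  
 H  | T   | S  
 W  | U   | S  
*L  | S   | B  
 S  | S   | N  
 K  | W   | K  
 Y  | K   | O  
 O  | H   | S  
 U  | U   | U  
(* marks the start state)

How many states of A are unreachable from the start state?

4

BFS from L reaches {B, K, L, N, S, T, U, V, W}; the 4 state(s) G, H, O, Y are never visited.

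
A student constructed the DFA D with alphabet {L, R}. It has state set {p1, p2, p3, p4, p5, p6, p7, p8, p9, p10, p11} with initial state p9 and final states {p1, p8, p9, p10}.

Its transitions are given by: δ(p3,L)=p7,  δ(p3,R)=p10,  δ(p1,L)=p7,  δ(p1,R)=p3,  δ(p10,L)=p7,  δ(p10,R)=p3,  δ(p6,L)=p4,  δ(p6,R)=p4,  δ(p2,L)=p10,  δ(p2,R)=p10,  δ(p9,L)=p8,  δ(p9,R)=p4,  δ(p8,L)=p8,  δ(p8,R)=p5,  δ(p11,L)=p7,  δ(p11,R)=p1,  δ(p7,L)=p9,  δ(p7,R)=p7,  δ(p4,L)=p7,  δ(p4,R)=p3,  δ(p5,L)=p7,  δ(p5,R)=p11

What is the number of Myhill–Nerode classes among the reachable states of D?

Reachable states from the start: {p1,p3,p4,p5,p7,p8,p9,p10,p11}. Unreachable: {p2,p6} — drop them.
Start with accepting vs non-accepting: {p1,p8,p9,p10} | {p3,p4,p5,p7,p11}.
On input L, block {p1,p8,p9,p10} splits into {p1,p10} and {p8,p9}.
Split {p3,p4,p5,p7,p11} by δ(·,L) → {p3,p4,p5,p11} and {p7}.
Split {p3,p4,p5,p11} by δ(·,R) → {p3,p11} and {p4,p5}.
The partition is now stable with 5 blocks: {p1,p10} | {p3,p11} | {p8,p9} | {p7} | {p4,p5}.

5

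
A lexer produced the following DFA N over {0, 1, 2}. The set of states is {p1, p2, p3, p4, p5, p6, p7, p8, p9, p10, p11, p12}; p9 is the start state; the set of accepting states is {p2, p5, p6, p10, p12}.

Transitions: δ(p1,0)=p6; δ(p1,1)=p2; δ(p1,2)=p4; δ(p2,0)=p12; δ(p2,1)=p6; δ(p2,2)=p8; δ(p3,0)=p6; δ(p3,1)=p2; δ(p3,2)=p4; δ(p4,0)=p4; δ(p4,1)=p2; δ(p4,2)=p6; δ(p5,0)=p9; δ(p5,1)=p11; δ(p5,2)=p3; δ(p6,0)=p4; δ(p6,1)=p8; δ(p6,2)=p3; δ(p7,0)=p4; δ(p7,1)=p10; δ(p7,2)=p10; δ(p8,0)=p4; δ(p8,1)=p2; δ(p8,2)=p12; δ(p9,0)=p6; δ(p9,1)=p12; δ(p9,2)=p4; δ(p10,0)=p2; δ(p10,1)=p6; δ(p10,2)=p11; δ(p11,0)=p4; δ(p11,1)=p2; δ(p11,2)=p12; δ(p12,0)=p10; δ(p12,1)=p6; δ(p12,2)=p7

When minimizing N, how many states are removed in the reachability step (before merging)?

BFS from p9 reaches {p2, p3, p4, p6, p7, p8, p9, p10, p11, p12}; the 2 state(s) p1, p5 are never visited.

2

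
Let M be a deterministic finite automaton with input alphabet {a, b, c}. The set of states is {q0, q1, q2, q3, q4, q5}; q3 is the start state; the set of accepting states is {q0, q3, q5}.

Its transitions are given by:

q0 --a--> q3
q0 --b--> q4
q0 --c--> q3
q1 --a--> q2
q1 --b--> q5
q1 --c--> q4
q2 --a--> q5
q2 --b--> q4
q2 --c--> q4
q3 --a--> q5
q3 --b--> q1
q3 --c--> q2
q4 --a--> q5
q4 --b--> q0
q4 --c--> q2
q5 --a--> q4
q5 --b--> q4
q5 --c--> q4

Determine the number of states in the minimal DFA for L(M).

Initial partition by acceptance: {q0,q3,q5} | {q1,q2,q4}.
On input a, block {q0,q3,q5} splits into {q0,q3} and {q5}.
On input a, block {q0,q3} splits into {q0} and {q3}.
On input a, block {q1,q2,q4} splits into {q2,q4} and {q1}.
On input b, block {q2,q4} splits into {q2} and {q4}.
Stable partition: {q0} | {q2} | {q5} | {q3} | {q1} | {q4} — 6 equivalence classes.

6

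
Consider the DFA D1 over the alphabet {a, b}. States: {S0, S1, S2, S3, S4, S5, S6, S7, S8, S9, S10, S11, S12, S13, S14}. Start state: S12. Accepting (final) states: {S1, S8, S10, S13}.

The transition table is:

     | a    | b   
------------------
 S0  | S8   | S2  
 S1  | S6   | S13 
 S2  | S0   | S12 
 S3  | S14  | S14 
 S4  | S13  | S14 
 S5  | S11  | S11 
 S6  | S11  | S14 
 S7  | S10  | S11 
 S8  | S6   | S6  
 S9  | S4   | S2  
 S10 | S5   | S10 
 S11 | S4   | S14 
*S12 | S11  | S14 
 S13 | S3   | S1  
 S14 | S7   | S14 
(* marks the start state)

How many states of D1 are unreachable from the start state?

4

Starting at S12 and following transitions, the reachable set is {S1, S3, S4, S5, S6, S7, S10, S11, S12, S13, S14}. That leaves S0, S2, S8, S9 unreachable — 4 in total.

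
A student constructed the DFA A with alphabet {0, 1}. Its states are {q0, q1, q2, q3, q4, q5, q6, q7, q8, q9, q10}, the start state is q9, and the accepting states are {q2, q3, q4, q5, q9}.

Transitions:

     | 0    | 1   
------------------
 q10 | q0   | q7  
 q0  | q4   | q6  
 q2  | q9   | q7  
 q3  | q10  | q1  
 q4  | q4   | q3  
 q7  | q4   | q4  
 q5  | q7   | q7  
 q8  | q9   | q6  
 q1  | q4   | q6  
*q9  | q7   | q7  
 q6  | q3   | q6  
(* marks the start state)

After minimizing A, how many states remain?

States {q2,q5,q8} cannot be reached from the start state, so discard them.
Initial partition by acceptance: {q3,q4,q9} | {q0,q1,q6,q7,q10}.
Refine {q3,q4,q9} on symbol 0: members go to different blocks, giving {q3,q9} and {q4}.
On input 0, block {q0,q1,q6,q7,q10} splits into {q0,q1,q7} and {q6} and {q10}.
On input 0, block {q3,q9} splits into {q3} and {q9}.
Refine {q0,q1,q7} on symbol 1: members go to different blocks, giving {q0,q1} and {q7}.
Stable partition: {q3} | {q0,q1} | {q4} | {q6} | {q10} | {q9} | {q7} — 7 equivalence classes.

7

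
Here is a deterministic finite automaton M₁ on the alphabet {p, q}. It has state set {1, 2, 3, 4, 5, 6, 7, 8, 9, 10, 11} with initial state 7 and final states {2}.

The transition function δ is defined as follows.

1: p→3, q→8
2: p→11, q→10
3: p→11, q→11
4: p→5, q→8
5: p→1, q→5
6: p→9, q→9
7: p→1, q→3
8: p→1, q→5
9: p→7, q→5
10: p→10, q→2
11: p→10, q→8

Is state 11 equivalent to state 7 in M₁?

Reachable states from the start: {1,2,3,5,7,8,10,11}. Unreachable: {4,6,9} — drop them.
Initial partition by acceptance: {2} | {1,3,5,7,8,10,11}.
Refine {1,3,5,7,8,10,11} on symbol q: members go to different blocks, giving {1,3,5,7,8,11} and {10}.
Refine {1,3,5,7,8,11} on symbol p: members go to different blocks, giving {1,3,5,7,8} and {11}.
Split {1,3,5,7,8} by δ(·,p) → {1,5,7,8} and {3}.
Split {1,5,7,8} by δ(·,p) → {5,7,8} and {1}.
Split {5,7,8} by δ(·,q) → {5,8} and {7}.
No further refinement is possible. Final partition (7 blocks): {2} | {5,8} | {10} | {11} | {3} | {1} | {7}.
11 and 7 end up in different blocks, so they are distinguishable. For instance, the string 'pq' is accepted from only 11.

No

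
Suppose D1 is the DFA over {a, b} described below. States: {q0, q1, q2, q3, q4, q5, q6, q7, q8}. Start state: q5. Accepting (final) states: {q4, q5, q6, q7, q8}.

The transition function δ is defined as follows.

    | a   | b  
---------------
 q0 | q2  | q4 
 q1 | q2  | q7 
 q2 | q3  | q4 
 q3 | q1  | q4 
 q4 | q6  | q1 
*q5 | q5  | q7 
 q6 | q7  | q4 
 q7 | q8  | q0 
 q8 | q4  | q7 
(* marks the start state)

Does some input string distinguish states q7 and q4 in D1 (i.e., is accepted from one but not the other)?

All states are reachable from the start state.
P0 = {q4,q5,q6,q7,q8} | {q0,q1,q2,q3}.
On input b, block {q4,q5,q6,q7,q8} splits into {q5,q6,q8} and {q4,q7}.
Split {q5,q6,q8} by δ(·,a) → {q6,q8} and {q5}.
No further refinement is possible. Final partition (4 blocks): {q6,q8} | {q0,q1,q2,q3} | {q4,q7} | {q5}.
q7 and q4 lie in the same block of the stable partition, so they are equivalent — no string distinguishes them.

No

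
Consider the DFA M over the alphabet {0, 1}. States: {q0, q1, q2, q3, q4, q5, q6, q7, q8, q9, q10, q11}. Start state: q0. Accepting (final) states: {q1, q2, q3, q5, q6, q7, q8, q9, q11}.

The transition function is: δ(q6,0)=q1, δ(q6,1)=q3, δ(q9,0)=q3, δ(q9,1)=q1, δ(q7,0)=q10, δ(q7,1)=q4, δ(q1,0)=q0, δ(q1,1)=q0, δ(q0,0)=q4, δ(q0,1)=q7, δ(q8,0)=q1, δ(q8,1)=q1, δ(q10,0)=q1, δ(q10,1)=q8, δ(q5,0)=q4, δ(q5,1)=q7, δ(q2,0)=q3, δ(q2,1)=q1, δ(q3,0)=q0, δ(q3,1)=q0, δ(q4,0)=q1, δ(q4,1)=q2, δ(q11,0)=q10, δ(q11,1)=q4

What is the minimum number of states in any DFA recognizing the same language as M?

5

First remove the unreachable states {q5,q6,q9,q11}; 8 states remain.
Initial partition by acceptance: {q1,q2,q3,q7,q8} | {q0,q4,q10}.
Refine {q1,q2,q3,q7,q8} on symbol 0: members go to different blocks, giving {q1,q3,q7} and {q2,q8}.
Split {q0,q4,q10} by δ(·,0) → {q4,q10} and {q0}.
On input 0, block {q1,q3,q7} splits into {q1,q3} and {q7}.
No further refinement is possible. Final partition (5 blocks): {q1,q3} | {q4,q10} | {q2,q8} | {q0} | {q7}.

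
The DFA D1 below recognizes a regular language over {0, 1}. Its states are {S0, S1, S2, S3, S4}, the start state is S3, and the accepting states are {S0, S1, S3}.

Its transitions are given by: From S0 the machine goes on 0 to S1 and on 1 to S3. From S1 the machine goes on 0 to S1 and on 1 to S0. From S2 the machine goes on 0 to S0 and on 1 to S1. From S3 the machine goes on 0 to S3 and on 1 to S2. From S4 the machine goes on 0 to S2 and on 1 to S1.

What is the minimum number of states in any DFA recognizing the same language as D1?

4

First remove the unreachable states {S4}; 4 states remain.
P0 = {S0,S1,S3} | {S2}.
On input 1, block {S0,S1,S3} splits into {S0,S1} and {S3}.
Refine {S0,S1} on symbol 1: members go to different blocks, giving {S0} and {S1}.
Stable partition: {S0} | {S2} | {S3} | {S1} — 4 equivalence classes.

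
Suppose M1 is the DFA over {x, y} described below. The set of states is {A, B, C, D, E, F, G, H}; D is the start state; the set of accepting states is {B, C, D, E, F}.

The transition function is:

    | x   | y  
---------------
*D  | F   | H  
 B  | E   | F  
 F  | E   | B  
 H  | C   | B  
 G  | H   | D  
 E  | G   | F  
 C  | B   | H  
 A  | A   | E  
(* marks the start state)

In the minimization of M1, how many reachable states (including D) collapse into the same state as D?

2

Reachable states from the start: {B,C,D,E,F,G,H}. Unreachable: {A} — drop them.
P0 = {B,C,D,E,F} | {G,H}.
On input x, block {B,C,D,E,F} splits into {B,C,D,F} and {E}.
On input x, block {B,C,D,F} splits into {B,F} and {C,D}.
On input x, block {G,H} splits into {G} and {H}.
Stable partition: {B,F} | {G} | {E} | {C,D} | {H} — 5 equivalence classes.
The equivalence class containing D is {C,D}, of size 2.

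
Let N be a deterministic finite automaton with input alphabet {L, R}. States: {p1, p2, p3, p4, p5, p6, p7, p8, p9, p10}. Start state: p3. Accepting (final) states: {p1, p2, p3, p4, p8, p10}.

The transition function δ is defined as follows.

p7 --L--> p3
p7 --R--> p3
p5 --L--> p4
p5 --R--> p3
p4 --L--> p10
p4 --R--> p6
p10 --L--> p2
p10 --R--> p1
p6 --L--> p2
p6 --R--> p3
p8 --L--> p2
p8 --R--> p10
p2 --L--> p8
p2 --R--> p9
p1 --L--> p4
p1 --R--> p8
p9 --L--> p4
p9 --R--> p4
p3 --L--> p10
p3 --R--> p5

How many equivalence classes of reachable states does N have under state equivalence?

3

First remove the unreachable states {p7}; 9 states remain.
Initial partition by acceptance: {p1,p2,p3,p4,p8,p10} | {p5,p6,p9}.
On input R, block {p1,p2,p3,p4,p8,p10} splits into {p1,p8,p10} and {p2,p3,p4}.
No further refinement is possible. Final partition (3 blocks): {p1,p8,p10} | {p5,p6,p9} | {p2,p3,p4}.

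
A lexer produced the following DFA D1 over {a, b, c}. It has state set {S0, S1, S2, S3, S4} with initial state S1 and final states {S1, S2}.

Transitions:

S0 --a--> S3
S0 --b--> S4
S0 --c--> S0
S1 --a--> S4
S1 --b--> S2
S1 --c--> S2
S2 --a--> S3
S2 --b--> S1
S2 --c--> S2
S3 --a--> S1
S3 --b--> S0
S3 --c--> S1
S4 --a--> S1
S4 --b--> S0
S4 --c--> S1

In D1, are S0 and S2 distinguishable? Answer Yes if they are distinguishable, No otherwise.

P0 = {S1,S2} | {S0,S3,S4}.
Split {S0,S3,S4} by δ(·,a) → {S3,S4} and {S0}.
The partition is now stable with 3 blocks: {S1,S2} | {S3,S4} | {S0}.
S0 and S2 end up in different blocks, so they are distinguishable. For instance, the string 'ε' is accepted from only S2.

Yes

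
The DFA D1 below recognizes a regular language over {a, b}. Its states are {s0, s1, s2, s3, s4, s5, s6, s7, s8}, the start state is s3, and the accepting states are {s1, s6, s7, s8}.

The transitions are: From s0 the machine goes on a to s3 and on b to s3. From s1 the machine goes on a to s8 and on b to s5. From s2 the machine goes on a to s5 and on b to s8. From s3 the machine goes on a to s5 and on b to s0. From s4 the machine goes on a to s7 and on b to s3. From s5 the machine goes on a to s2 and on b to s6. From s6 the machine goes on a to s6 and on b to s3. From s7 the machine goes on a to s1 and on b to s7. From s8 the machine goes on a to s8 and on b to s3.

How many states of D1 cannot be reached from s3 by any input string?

3

Starting at s3 and following transitions, the reachable set is {s0, s2, s3, s5, s6, s8}. That leaves s1, s4, s7 unreachable — 3 in total.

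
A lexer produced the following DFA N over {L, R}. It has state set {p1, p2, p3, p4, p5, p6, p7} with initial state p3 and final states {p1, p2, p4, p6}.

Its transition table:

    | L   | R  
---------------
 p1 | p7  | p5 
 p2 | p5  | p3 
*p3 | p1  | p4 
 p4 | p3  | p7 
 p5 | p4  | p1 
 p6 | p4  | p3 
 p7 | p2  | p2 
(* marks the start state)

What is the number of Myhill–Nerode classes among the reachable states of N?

First remove the unreachable states {p6}; 6 states remain.
Start with accepting vs non-accepting: {p1,p2,p4} | {p3,p5,p7}.
The partition is now stable with 2 blocks: {p1,p2,p4} | {p3,p5,p7}.

2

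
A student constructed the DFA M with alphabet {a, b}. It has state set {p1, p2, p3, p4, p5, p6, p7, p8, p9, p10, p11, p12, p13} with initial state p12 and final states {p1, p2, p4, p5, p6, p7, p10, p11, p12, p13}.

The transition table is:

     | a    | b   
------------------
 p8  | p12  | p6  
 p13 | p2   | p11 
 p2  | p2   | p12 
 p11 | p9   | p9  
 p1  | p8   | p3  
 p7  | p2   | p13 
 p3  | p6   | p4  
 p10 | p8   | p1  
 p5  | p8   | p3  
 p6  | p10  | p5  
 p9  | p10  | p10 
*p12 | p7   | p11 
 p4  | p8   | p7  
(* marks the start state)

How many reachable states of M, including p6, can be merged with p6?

1

Initial partition by acceptance: {p1,p2,p4,p5,p6,p7,p10,p11,p12,p13} | {p3,p8,p9}.
On input a, block {p1,p2,p4,p5,p6,p7,p10,p11,p12,p13} splits into {p1,p4,p5,p10,p11} and {p2,p6,p7,p12,p13}.
On input b, block {p1,p4,p5,p10,p11} splits into {p1,p5,p11} and {p4} and {p10}.
On input a, block {p3,p8,p9} splits into {p3,p8} and {p9}.
On input a, block {p1,p5,p11} splits into {p1,p5} and {p11}.
Refine {p3,p8} on symbol b: members go to different blocks, giving {p3} and {p8}.
On input a, block {p2,p6,p7,p12,p13} splits into {p2,p7,p12,p13} and {p6}.
On input b, block {p2,p7,p12,p13} splits into {p2,p7} and {p12,p13}.
Stable partition: {p1,p5} | {p3} | {p2,p7} | {p4} | {p10} | {p9} | {p11} | {p8} | {p6} | {p12,p13} — 10 equivalence classes.
The equivalence class containing p6 is {p6}, of size 1.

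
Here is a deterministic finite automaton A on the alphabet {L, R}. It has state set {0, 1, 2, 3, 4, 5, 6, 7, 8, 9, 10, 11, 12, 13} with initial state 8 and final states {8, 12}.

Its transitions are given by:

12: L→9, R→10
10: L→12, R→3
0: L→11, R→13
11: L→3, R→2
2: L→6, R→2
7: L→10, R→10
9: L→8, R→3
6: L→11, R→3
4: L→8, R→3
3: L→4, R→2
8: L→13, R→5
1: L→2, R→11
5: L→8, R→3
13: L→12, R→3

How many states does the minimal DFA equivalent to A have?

States {0,1,7} cannot be reached from the start state, so discard them.
P0 = {8,12} | {2,3,4,5,6,9,10,11,13}.
On input L, block {2,3,4,5,6,9,10,11,13} splits into {4,5,9,10,13} and {2,3,6,11}.
On input L, block {2,3,6,11} splits into {2,6,11} and {3}.
On input L, block {2,6,11} splits into {2,6} and {11}.
On input L, block {2,6} splits into {2} and {6}.
No further refinement is possible. Final partition (6 blocks): {8,12} | {4,5,9,10,13} | {2} | {3} | {11} | {6}.

6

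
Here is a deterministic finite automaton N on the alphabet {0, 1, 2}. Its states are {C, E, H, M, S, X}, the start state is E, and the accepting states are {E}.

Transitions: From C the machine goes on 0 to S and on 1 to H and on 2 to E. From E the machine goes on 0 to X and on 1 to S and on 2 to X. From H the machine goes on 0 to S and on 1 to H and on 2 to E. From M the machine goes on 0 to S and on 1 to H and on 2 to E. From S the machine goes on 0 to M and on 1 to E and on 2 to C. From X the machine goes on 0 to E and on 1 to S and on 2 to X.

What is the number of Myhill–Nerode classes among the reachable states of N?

All states are reachable from the start state.
Initial partition by acceptance: {E} | {C,H,M,S,X}.
Split {C,H,M,S,X} by δ(·,0) → {C,H,M,S} and {X}.
Refine {C,H,M,S} on symbol 1: members go to different blocks, giving {C,H,M} and {S}.
No further refinement is possible. Final partition (4 blocks): {E} | {C,H,M} | {X} | {S}.

4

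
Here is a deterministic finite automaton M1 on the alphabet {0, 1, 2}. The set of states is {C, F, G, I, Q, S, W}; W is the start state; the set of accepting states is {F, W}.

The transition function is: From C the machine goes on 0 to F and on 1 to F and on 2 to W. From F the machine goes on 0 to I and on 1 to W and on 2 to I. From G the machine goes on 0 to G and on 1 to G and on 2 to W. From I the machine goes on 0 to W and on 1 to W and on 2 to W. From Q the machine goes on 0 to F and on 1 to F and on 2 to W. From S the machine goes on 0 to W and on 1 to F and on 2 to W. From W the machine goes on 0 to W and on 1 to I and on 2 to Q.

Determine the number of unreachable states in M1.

3

No path from W leads to C, G, S; the other 4 states are all reachable.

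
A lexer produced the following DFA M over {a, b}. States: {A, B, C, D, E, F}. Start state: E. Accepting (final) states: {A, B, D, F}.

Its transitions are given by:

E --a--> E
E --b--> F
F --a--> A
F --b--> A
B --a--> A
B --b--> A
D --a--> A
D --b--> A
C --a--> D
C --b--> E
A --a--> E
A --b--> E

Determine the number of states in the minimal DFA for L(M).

3

Reachable states from the start: {A,E,F}. Unreachable: {B,C,D} — drop them.
Initial partition by acceptance: {A,F} | {E}.
Split {A,F} by δ(·,a) → {A} and {F}.
Stable partition: {A} | {E} | {F} — 3 equivalence classes.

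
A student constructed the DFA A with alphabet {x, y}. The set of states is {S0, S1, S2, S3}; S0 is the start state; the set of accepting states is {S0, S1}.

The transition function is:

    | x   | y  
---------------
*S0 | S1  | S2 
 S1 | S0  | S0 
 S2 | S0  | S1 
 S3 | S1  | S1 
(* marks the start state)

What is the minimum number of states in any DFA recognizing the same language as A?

3

First remove the unreachable states {S3}; 3 states remain.
Initial partition by acceptance: {S0,S1} | {S2}.
Refine {S0,S1} on symbol y: members go to different blocks, giving {S0} and {S1}.
The partition is now stable with 3 blocks: {S0} | {S2} | {S1}.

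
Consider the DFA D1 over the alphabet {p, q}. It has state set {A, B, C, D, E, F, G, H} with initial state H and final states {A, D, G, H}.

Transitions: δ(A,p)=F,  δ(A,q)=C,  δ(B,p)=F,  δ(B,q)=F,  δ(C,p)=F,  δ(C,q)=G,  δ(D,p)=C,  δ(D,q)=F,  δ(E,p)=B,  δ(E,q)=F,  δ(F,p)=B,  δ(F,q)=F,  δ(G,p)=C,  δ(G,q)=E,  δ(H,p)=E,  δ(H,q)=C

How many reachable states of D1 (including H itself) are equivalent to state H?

First remove the unreachable states {A,D}; 6 states remain.
Start with accepting vs non-accepting: {G,H} | {B,C,E,F}.
Refine {B,C,E,F} on symbol q: members go to different blocks, giving {B,E,F} and {C}.
Refine {G,H} on symbol p: members go to different blocks, giving {G} and {H}.
The partition is now stable with 4 blocks: {G} | {B,E,F} | {C} | {H}.
The equivalence class containing H is {H}, of size 1.

1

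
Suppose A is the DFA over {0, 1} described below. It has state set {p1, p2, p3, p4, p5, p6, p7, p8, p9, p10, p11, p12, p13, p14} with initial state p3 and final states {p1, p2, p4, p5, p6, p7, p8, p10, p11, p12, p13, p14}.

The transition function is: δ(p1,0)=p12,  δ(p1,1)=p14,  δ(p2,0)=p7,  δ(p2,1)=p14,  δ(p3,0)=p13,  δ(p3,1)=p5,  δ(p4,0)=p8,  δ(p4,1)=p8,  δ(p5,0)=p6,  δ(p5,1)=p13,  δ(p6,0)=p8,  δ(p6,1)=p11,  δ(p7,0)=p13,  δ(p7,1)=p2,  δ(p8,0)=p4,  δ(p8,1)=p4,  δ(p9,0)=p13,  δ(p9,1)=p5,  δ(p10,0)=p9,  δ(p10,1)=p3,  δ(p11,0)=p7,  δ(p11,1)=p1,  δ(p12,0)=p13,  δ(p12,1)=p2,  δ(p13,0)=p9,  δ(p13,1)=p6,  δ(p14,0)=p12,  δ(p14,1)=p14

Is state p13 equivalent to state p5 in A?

No

Reachable states from the start: {p1,p2,p3,p4,p5,p6,p7,p8,p9,p11,p12,p13,p14}. Unreachable: {p10} — drop them.
P0 = {p1,p2,p4,p5,p6,p7,p8,p11,p12,p13,p14} | {p3,p9}.
On input 0, block {p1,p2,p4,p5,p6,p7,p8,p11,p12,p13,p14} splits into {p1,p2,p4,p5,p6,p7,p8,p11,p12,p14} and {p13}.
Split {p1,p2,p4,p5,p6,p7,p8,p11,p12,p14} by δ(·,0) → {p1,p2,p4,p5,p6,p8,p11,p14} and {p7,p12}.
Split {p1,p2,p4,p5,p6,p8,p11,p14} by δ(·,0) → {p1,p2,p11,p14} and {p4,p5,p6,p8}.
On input 1, block {p4,p5,p6,p8} splits into {p4,p8} and {p5} and {p6}.
Stable partition: {p1,p2,p11,p14} | {p3,p9} | {p13} | {p7,p12} | {p4,p8} | {p5} | {p6} — 7 equivalence classes.
p13 and p5 end up in different blocks, so they are distinguishable. For instance, the string '0' is accepted from only p5.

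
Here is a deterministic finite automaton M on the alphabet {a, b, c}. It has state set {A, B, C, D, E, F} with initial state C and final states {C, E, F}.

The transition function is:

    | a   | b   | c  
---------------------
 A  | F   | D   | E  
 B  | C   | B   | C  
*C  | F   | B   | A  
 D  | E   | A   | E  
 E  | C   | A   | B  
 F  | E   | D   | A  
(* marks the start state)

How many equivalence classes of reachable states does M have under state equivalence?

Initial partition by acceptance: {C,E,F} | {A,B,D}.
Stable partition: {C,E,F} | {A,B,D} — 2 equivalence classes.

2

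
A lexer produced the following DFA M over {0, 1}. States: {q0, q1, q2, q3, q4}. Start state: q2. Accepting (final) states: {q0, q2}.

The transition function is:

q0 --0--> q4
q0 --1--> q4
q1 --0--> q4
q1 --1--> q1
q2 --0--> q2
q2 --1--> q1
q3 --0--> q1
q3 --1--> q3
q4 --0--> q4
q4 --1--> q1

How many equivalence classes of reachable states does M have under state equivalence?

2

First remove the unreachable states {q0,q3}; 3 states remain.
Start with accepting vs non-accepting: {q2} | {q1,q4}.
No further refinement is possible. Final partition (2 blocks): {q2} | {q1,q4}.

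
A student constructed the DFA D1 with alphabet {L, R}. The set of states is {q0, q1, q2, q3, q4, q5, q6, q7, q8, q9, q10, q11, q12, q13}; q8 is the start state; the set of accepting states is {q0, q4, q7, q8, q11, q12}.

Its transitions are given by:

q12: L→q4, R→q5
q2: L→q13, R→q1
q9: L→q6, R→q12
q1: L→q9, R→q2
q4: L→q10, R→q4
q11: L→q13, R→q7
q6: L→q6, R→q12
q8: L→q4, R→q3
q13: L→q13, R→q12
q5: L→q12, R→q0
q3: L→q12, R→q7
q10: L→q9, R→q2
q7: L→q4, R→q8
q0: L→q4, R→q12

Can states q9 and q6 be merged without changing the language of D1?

Yes

First remove the unreachable states {q11}; 13 states remain.
Start with accepting vs non-accepting: {q0,q4,q7,q8,q12} | {q1,q2,q3,q5,q6,q9,q10,q13}.
Refine {q0,q4,q7,q8,q12} on symbol L: members go to different blocks, giving {q0,q7,q8,q12} and {q4}.
Refine {q0,q7,q8,q12} on symbol R: members go to different blocks, giving {q0,q7} and {q8,q12}.
On input L, block {q1,q2,q3,q5,q6,q9,q10,q13} splits into {q1,q2,q6,q9,q10,q13} and {q3,q5}.
On input R, block {q1,q2,q6,q9,q10,q13} splits into {q1,q2,q10} and {q6,q9,q13}.
Stable partition: {q0,q7} | {q1,q2,q10} | {q4} | {q8,q12} | {q3,q5} | {q6,q9,q13} — 6 equivalence classes.
q9 and q6 lie in the same block of the stable partition, so they are equivalent — no string distinguishes them.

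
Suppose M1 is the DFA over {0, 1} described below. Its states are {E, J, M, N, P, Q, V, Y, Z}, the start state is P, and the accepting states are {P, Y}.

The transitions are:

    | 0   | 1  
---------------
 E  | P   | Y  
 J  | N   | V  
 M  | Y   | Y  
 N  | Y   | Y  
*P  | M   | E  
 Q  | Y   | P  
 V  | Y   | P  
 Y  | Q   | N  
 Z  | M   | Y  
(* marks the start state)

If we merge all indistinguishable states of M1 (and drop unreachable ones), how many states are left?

2

Reachable states from the start: {E,M,N,P,Q,Y}. Unreachable: {J,V,Z} — drop them.
Initial partition by acceptance: {P,Y} | {E,M,N,Q}.
Stable partition: {P,Y} | {E,M,N,Q} — 2 equivalence classes.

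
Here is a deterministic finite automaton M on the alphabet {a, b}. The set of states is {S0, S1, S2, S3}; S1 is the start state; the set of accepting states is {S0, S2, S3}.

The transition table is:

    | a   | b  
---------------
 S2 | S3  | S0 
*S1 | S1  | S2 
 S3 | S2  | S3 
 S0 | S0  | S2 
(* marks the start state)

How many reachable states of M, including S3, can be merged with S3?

3

All states are reachable from the start state.
Start with accepting vs non-accepting: {S0,S2,S3} | {S1}.
The partition is now stable with 2 blocks: {S0,S2,S3} | {S1}.
State S3 belongs to the block {S0,S2,S3}, which has 3 states.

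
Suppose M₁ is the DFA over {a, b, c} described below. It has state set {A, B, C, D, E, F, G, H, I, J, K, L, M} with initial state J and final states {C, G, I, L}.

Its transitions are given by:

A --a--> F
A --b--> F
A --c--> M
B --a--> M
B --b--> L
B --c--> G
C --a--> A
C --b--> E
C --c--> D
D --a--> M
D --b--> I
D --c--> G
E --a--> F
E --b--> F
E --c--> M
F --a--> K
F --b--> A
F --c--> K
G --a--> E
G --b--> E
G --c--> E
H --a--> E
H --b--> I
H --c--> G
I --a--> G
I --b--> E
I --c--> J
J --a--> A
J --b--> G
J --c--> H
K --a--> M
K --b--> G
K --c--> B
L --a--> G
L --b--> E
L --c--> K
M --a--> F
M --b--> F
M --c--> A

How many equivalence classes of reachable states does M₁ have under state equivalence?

6

First remove the unreachable states {C,D}; 11 states remain.
P0 = {G,I,L} | {A,B,E,F,H,J,K,M}.
Split {G,I,L} by δ(·,a) → {I,L} and {G}.
Refine {A,B,E,F,H,J,K,M} on symbol b: members go to different blocks, giving {A,E,F,M} and {B,H} and {J,K}.
On input a, block {A,E,F,M} splits into {A,E,M} and {F}.
Stable partition: {I,L} | {A,E,M} | {G} | {B,H} | {J,K} | {F} — 6 equivalence classes.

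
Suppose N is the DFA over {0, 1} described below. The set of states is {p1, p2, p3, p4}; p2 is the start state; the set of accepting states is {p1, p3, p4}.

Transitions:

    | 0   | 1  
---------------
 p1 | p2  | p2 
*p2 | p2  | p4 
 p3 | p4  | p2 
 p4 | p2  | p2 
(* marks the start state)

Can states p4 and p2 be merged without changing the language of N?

No

First remove the unreachable states {p1,p3}; 2 states remain.
Initial partition by acceptance: {p4} | {p2}.
No further refinement is possible. Final partition (2 blocks): {p4} | {p2}.
p4 and p2 end up in different blocks, so they are distinguishable. For instance, the string 'ε' is accepted from only p4.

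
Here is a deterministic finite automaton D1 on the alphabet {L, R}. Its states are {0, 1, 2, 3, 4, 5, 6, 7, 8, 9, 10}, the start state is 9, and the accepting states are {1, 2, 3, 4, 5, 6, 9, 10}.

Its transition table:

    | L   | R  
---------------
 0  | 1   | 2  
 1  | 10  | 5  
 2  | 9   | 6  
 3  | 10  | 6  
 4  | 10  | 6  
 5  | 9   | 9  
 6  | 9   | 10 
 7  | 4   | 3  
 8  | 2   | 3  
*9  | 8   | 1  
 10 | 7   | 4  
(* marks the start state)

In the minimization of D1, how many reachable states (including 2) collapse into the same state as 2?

4

First remove the unreachable states {0}; 10 states remain.
Initial partition by acceptance: {1,2,3,4,5,6,9,10} | {7,8}.
On input L, block {1,2,3,4,5,6,9,10} splits into {1,2,3,4,5,6} and {9,10}.
Split {1,2,3,4,5,6} by δ(·,R) → {1,2,3,4} and {5,6}.
No further refinement is possible. Final partition (4 blocks): {1,2,3,4} | {7,8} | {9,10} | {5,6}.
The equivalence class containing 2 is {1,2,3,4}, of size 4.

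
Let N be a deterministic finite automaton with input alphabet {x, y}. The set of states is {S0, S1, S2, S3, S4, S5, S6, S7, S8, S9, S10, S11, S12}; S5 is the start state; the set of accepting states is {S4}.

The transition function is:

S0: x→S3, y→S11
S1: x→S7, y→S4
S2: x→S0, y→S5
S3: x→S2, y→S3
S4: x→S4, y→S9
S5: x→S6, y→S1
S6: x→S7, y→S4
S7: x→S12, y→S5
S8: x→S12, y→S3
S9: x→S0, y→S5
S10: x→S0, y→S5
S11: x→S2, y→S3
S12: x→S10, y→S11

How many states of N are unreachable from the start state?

1

Starting at S5 and following transitions, the reachable set is {S0, S1, S2, S3, S4, S5, S6, S7, S9, S10, S11, S12}. That leaves S8 unreachable — 1 in total.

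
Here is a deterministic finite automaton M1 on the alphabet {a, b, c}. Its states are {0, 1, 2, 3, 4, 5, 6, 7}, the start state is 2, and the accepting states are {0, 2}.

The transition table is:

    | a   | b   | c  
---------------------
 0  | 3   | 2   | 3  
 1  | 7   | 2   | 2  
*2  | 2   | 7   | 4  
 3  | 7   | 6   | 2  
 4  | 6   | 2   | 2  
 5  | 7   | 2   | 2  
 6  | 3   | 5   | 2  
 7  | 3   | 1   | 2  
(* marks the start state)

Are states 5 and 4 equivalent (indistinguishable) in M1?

First remove the unreachable states {0}; 7 states remain.
P0 = {2} | {1,3,4,5,6,7}.
On input b, block {1,3,4,5,6,7} splits into {1,4,5} and {3,6,7}.
On input b, block {3,6,7} splits into {6,7} and {3}.
No further refinement is possible. Final partition (4 blocks): {2} | {1,4,5} | {6,7} | {3}.
5 and 4 lie in the same block of the stable partition, so they are equivalent — no string distinguishes them.

Yes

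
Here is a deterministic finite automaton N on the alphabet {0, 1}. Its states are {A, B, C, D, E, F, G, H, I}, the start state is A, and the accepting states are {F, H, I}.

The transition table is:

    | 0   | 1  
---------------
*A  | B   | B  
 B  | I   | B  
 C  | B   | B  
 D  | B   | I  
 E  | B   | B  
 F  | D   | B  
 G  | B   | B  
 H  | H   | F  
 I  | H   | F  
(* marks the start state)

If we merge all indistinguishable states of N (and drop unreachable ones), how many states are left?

States {C,E,G} cannot be reached from the start state, so discard them.
P0 = {F,H,I} | {A,B,D}.
Split {F,H,I} by δ(·,0) → {H,I} and {F}.
Split {A,B,D} by δ(·,0) → {A,D} and {B}.
On input 1, block {A,D} splits into {A} and {D}.
Stable partition: {H,I} | {A} | {F} | {B} | {D} — 5 equivalence classes.

5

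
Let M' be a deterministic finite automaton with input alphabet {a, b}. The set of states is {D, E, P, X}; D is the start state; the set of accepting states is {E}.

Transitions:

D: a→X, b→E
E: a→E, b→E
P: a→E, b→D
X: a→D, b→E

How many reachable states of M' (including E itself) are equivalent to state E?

First remove the unreachable states {P}; 3 states remain.
Initial partition by acceptance: {E} | {D,X}.
No further refinement is possible. Final partition (2 blocks): {E} | {D,X}.
State E belongs to the block {E}, which has 1 states.

1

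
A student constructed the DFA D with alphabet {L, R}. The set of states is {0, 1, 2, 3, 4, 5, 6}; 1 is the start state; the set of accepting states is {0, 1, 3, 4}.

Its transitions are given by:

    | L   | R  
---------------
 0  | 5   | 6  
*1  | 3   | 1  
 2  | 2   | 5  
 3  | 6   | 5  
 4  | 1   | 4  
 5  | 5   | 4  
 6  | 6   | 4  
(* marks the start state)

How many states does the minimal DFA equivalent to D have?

4

Reachable states from the start: {1,3,4,5,6}. Unreachable: {0,2} — drop them.
P0 = {1,3,4} | {5,6}.
On input L, block {1,3,4} splits into {1,4} and {3}.
On input L, block {1,4} splits into {1} and {4}.
Stable partition: {1} | {5,6} | {3} | {4} — 4 equivalence classes.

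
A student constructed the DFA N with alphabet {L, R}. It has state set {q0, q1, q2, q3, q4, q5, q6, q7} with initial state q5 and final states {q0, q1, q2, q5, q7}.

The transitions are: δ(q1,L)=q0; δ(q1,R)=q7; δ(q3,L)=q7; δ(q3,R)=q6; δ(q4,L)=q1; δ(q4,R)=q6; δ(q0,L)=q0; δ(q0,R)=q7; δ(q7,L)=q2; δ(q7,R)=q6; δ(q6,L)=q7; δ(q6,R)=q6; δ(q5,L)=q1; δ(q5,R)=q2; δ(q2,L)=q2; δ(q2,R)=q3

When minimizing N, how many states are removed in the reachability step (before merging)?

1

BFS from q5 reaches {q0, q1, q2, q3, q5, q6, q7}; the 1 state(s) q4 are never visited.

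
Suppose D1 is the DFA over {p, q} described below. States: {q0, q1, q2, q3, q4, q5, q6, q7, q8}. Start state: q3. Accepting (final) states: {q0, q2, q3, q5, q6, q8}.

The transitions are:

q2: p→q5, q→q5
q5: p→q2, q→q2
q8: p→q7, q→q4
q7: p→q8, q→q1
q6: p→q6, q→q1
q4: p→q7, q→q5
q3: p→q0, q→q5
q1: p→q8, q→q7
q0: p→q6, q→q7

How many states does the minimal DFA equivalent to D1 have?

6

Initial partition by acceptance: {q0,q2,q3,q5,q6,q8} | {q1,q4,q7}.
Refine {q0,q2,q3,q5,q6,q8} on symbol p: members go to different blocks, giving {q0,q2,q3,q5,q6} and {q8}.
Refine {q0,q2,q3,q5,q6} on symbol q: members go to different blocks, giving {q2,q3,q5} and {q0,q6}.
Refine {q2,q3,q5} on symbol p: members go to different blocks, giving {q2,q5} and {q3}.
Split {q1,q4,q7} by δ(·,p) → {q1,q7} and {q4}.
Stable partition: {q2,q5} | {q1,q7} | {q8} | {q0,q6} | {q3} | {q4} — 6 equivalence classes.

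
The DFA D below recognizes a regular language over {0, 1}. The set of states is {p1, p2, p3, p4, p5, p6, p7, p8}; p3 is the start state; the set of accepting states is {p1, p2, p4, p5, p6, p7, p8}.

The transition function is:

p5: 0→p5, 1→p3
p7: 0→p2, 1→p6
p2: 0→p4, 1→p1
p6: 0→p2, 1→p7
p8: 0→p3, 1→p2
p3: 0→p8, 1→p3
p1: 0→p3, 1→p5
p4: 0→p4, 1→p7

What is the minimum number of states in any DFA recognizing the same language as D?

P0 = {p1,p2,p4,p5,p6,p7,p8} | {p3}.
Split {p1,p2,p4,p5,p6,p7,p8} by δ(·,0) → {p2,p4,p5,p6,p7} and {p1,p8}.
On input 1, block {p2,p4,p5,p6,p7} splits into {p4,p6,p7} and {p2} and {p5}.
On input 0, block {p4,p6,p7} splits into {p6,p7} and {p4}.
Refine {p1,p8} on symbol 1: members go to different blocks, giving {p1} and {p8}.
No further refinement is possible. Final partition (7 blocks): {p6,p7} | {p3} | {p1} | {p2} | {p5} | {p4} | {p8}.

7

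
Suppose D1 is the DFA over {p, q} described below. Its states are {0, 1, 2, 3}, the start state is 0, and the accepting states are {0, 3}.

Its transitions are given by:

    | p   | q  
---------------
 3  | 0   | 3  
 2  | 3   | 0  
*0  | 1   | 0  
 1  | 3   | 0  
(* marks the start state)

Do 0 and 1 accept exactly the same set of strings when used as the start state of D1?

No

States {2} cannot be reached from the start state, so discard them.
P0 = {0,3} | {1}.
On input p, block {0,3} splits into {0} and {3}.
Stable partition: {0} | {1} | {3} — 3 equivalence classes.
0 and 1 end up in different blocks, so they are distinguishable. For instance, the string 'ε' is accepted from only 0.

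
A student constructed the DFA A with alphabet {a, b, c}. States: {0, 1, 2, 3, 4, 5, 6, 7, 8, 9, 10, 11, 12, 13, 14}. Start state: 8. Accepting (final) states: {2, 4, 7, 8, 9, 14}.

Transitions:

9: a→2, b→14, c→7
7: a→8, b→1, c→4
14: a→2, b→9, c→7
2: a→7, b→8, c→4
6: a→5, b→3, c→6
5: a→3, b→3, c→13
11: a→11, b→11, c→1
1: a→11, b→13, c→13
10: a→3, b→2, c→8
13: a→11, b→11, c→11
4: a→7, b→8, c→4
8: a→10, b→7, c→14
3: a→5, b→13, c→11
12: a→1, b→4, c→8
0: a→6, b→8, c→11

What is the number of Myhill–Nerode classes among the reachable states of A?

6

Reachable states from the start: {1,2,3,4,5,7,8,9,10,11,13,14}. Unreachable: {0,6,12} — drop them.
P0 = {2,4,7,8,9,14} | {1,3,5,10,11,13}.
Split {2,4,7,8,9,14} by δ(·,a) → {2,4,7,9,14} and {8}.
Split {2,4,7,9,14} by δ(·,a) → {2,4,9,14} and {7}.
Refine {2,4,9,14} on symbol a: members go to different blocks, giving {2,4} and {9,14}.
Refine {1,3,5,10,11,13} on symbol b: members go to different blocks, giving {1,3,5,11,13} and {10}.
No further refinement is possible. Final partition (6 blocks): {2,4} | {1,3,5,11,13} | {8} | {7} | {9,14} | {10}.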